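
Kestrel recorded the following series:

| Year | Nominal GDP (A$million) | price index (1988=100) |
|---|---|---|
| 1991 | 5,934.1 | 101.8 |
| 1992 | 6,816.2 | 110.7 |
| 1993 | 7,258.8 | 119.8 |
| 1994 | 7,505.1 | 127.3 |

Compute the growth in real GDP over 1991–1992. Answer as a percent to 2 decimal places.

Real GDP 1991 = 5934.1/1.018 = 5829.17.
Real GDP 1992 = 6816.2/1.107 = 6157.36.
Change = 6157.36/5829.17 − 1 = 0.0563.

5.63%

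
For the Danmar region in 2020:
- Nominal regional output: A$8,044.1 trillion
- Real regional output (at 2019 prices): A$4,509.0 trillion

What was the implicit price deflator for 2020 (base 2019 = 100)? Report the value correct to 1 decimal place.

implicit price deflator = (Nominal / Real) × 100 = 8044.1 / 4509.0 × 100 = 178.40.

178.4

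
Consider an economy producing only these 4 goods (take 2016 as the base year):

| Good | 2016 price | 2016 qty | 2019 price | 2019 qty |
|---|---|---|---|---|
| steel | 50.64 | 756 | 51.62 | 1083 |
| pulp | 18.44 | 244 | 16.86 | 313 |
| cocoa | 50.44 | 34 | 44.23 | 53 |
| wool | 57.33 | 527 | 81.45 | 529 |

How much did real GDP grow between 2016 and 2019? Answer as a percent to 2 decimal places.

Real GDP 2016 = Nominal GDP 2016 = 50.64·756 + 18.44·244 + 50.44·34 + 57.33·527 = 74711.07.
Real GDP 2019 (at 2016 prices) = 50.64·1083 + 18.44·313 + 50.44·53 + 57.33·529 = 93615.73.
Real growth = 93615.73/74711.07 − 1 = 0.2530.

25.30%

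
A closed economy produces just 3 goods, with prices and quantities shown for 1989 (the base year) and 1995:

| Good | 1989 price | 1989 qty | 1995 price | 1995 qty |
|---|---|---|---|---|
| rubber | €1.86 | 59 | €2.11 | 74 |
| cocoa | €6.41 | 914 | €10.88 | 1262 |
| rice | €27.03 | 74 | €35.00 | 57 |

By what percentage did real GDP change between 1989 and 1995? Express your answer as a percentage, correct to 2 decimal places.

22.58%

Real GDP 1989 = Nominal GDP 1989 = 1.86·59 + 6.41·914 + 27.03·74 = 7968.70.
Real GDP 1995 (at 1989 prices) = 1.86·74 + 6.41·1262 + 27.03·57 = 9767.77.
Real growth = 9767.77/7968.70 − 1 = 0.2258.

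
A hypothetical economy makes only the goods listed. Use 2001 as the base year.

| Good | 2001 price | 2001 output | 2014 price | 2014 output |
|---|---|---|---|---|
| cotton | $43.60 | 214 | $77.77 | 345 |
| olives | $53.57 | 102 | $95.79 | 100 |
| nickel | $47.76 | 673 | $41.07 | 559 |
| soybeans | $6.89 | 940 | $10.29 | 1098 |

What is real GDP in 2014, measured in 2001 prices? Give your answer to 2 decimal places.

$54662.06

Real GDP 2014 = Σ (p_2001 × q_2014) = 43.60·345 + 53.57·100 + 47.76·559 + 6.89·1098 = 54662.06.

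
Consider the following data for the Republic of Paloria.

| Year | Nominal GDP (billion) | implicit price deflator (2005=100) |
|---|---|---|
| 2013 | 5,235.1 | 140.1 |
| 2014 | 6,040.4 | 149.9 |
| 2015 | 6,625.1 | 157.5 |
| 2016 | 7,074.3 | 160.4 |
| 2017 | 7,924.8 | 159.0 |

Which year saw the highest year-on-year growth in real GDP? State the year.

2014: real = 6040.4/1.499 = 4029.62; growth vs 2013 (3736.69) = 7.84%.
2015: real = 6625.1/1.575 = 4206.41; growth vs 2014 (4029.62) = 4.39%.
2016: real = 7074.3/1.604 = 4410.41; growth vs 2015 (4206.41) = 4.85%.
2017: real = 7924.8/1.590 = 4984.15; growth vs 2016 (4410.41) = 13.01%.

2017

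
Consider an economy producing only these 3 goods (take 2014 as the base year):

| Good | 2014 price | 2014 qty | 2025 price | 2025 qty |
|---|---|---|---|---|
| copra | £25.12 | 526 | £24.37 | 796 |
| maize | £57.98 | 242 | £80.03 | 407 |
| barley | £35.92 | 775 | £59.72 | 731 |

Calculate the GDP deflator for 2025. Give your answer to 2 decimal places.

136.90

Nominal GDP 2025 = 24.37·796 + 80.03·407 + 59.72·731 = 95626.05.
Real GDP 2025 (at 2014 prices) = 25.12·796 + 57.98·407 + 35.92·731 = 69850.90.
Deflator = Nominal/Real × 100 = 95626.05/69850.90 × 100 = 136.900.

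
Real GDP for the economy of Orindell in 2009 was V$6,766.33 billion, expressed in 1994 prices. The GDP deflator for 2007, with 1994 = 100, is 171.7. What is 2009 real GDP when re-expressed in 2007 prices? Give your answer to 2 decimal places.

Real GDP in 2007 prices = Real GDP in 1994 prices × (P_2007/P_1994) = 6766.33 × 1.717 = 11617.79.

V$11,617.79 billion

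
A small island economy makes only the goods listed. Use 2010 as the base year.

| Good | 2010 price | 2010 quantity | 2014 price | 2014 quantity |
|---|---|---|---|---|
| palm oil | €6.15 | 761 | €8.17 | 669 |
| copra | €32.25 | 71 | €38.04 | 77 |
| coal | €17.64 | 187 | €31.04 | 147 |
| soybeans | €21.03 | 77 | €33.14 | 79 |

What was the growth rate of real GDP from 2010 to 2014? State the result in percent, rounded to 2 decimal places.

Real GDP 2010 = Nominal GDP 2010 = 6.15·761 + 32.25·71 + 17.64·187 + 21.03·77 = 11887.89.
Real GDP 2014 (at 2010 prices) = 6.15·669 + 32.25·77 + 17.64·147 + 21.03·79 = 10852.05.
Real growth = 10852.05/11887.89 − 1 = -0.0871.

-8.71%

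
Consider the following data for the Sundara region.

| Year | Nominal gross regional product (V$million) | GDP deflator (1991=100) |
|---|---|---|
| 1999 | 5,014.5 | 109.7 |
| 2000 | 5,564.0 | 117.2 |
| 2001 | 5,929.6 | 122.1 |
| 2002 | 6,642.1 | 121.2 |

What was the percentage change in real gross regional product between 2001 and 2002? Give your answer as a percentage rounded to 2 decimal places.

12.85%

Real gross regional product 2001 = 5929.6/1.221 = 4856.35.
Real gross regional product 2002 = 6642.1/1.212 = 5480.28.
Change = 5480.28/4856.35 − 1 = 0.1285.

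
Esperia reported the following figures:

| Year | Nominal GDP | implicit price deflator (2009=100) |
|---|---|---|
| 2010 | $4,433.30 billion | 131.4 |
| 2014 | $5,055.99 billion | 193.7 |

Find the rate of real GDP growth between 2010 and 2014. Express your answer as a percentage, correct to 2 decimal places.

-22.63%

Deflate each year: 2010 → 4433.30/1.314 = 3373.90; 2014 → 5055.99/1.937 = 2610.22.
So real GDP changed by 2610.22/3373.90 − 1 = -0.2263, i.e. -22.63%.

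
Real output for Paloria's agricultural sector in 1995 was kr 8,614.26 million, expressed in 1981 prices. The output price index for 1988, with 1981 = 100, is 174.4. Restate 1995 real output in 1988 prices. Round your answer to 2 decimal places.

kr 15,023.27 million

Real output in 1988 prices = Real output in 1981 prices × (P_1988/P_1981) = 8614.26 × 1.744 = 15023.27.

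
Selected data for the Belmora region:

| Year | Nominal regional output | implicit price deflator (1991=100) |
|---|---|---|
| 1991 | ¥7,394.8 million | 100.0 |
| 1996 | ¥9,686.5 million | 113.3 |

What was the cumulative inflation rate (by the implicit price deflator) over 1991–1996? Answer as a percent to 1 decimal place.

Price-level change = 113.3 / 100.0 − 1 = 0.1330.

13.3%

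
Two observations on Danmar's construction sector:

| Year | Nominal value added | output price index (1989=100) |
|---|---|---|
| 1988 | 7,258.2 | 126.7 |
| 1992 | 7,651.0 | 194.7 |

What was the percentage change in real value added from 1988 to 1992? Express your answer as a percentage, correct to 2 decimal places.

Deflate each year: 1988 → 7258.2/1.267 = 5728.65; 1992 → 7651.0/1.947 = 3929.64.
So real value added changed by 3929.64/5728.65 − 1 = -0.3140, i.e. -31.40%.

-31.40%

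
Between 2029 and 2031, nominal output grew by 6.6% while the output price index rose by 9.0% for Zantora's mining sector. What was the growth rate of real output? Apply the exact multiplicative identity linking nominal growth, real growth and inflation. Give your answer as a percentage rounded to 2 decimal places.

-2.20%

(1 + g_nom) = (1 + g_real)(1 + π), so g_real = 1.0660 / 1.0900 − 1 = -0.02202.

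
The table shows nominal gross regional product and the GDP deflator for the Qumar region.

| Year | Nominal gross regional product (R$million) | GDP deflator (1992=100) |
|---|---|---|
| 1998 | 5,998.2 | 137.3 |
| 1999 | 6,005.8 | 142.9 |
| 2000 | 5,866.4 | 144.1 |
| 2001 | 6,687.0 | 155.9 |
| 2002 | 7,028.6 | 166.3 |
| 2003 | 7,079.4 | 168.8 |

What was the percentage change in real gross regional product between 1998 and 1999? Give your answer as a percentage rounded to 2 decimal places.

-3.80%

Real gross regional product 1998 = 5998.2/1.373 = 4368.68.
Real gross regional product 1999 = 6005.8/1.429 = 4202.80.
Change = 4202.80/4368.68 − 1 = -0.0380.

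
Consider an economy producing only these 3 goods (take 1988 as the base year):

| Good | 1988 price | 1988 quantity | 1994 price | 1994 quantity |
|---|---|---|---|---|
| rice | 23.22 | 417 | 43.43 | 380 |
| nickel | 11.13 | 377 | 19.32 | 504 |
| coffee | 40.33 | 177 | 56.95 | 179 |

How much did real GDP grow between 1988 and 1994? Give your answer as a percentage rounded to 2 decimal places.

3.02%

Real GDP 1988 = Nominal GDP 1988 = 23.22·417 + 11.13·377 + 40.33·177 = 21017.16.
Real GDP 1994 (at 1988 prices) = 23.22·380 + 11.13·504 + 40.33·179 = 21652.19.
Real growth = 21652.19/21017.16 − 1 = 0.0302.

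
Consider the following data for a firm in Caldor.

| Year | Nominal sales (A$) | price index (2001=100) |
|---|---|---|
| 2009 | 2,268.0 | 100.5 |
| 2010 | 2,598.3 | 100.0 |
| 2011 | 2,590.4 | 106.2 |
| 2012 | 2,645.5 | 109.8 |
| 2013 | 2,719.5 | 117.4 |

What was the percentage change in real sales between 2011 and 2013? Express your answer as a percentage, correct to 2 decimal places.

Real sales 2011 = 2590.4/1.062 = 2439.17.
Real sales 2013 = 2719.5/1.174 = 2316.44.
Change = 2316.44/2439.17 − 1 = -0.0503.

-5.03%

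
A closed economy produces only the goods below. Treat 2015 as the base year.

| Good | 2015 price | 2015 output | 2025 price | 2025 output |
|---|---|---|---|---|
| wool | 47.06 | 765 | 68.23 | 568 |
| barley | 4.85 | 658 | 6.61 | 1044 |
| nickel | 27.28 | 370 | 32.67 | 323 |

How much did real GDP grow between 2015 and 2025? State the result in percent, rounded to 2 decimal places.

-17.61%

Real GDP 2015 = Nominal GDP 2015 = 47.06·765 + 4.85·658 + 27.28·370 = 49285.80.
Real GDP 2025 (at 2015 prices) = 47.06·568 + 4.85·1044 + 27.28·323 = 40604.92.
Real growth = 40604.92/49285.80 − 1 = -0.1761.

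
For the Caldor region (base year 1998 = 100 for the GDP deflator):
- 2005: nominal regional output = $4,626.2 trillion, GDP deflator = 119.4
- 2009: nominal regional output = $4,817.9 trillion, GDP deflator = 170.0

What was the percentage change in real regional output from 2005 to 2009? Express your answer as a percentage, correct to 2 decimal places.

Deflate each year: 2005 → 4626.2/1.194 = 3874.54; 2009 → 4817.9/1.700 = 2834.06.
So real regional output changed by 2834.06/3874.54 − 1 = -0.2685, i.e. -26.85%.

-26.85%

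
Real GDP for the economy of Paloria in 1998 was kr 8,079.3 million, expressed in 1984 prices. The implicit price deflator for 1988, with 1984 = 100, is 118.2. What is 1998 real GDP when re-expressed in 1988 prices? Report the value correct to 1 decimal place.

kr 9,549.7 million

Real GDP in 1988 prices = Real GDP in 1984 prices × (P_1988/P_1984) = 8079.3 × 1.182 = 9549.73.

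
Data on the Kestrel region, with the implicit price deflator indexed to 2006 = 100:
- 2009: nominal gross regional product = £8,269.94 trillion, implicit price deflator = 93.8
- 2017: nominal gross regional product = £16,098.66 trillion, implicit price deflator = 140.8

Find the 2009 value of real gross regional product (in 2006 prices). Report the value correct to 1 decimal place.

£8,816.6 trillion

Real gross regional product = Nominal / (implicit price deflator/100) = 8269.94 / 0.938 = 8816.57.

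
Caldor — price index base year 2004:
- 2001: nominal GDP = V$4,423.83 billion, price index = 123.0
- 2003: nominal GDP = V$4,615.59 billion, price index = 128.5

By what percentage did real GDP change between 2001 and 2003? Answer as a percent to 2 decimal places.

-0.13%

Deflate each year: 2001 → 4423.83/1.230 = 3596.61; 2003 → 4615.59/1.285 = 3591.90.
So real GDP changed by 3591.90/3596.61 − 1 = -0.0013, i.e. -0.13%.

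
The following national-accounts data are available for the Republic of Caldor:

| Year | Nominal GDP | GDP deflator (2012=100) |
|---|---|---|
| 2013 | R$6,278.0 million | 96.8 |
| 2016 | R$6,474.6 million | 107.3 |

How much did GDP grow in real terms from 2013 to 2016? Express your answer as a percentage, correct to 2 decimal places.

-6.96%

Deflate each year: 2013 → 6278.0/0.968 = 6485.54; 2016 → 6474.6/1.073 = 6034.11.
So real GDP changed by 6034.11/6485.54 − 1 = -0.0696, i.e. -6.96%.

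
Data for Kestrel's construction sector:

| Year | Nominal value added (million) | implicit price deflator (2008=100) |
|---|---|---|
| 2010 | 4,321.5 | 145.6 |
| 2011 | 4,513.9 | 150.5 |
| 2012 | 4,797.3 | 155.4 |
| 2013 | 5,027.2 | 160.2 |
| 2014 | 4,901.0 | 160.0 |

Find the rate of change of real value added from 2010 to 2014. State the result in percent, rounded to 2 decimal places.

Real value added 2010 = 4321.5/1.456 = 2968.06.
Real value added 2014 = 4901.0/1.600 = 3063.13.
Change = 3063.13/2968.06 − 1 = 0.0320.

3.20%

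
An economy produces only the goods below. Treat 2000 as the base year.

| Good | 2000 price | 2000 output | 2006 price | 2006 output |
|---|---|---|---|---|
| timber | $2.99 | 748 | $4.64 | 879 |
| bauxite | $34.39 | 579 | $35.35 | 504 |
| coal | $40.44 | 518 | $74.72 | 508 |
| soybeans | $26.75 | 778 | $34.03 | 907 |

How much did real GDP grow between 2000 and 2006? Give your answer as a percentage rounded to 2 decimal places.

1.34%

Real GDP 2000 = Nominal GDP 2000 = 2.99·748 + 34.39·579 + 40.44·518 + 26.75·778 = 63907.75.
Real GDP 2006 (at 2000 prices) = 2.99·879 + 34.39·504 + 40.44·508 + 26.75·907 = 64766.54.
Real growth = 64766.54/63907.75 − 1 = 0.0134.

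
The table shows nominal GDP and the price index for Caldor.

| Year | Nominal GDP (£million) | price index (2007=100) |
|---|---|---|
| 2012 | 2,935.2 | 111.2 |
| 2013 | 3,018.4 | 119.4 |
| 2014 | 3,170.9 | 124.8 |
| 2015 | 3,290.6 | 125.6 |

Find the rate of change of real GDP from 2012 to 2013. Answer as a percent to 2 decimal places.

Real GDP 2012 = 2935.2/1.112 = 2639.57.
Real GDP 2013 = 3018.4/1.194 = 2527.97.
Change = 2527.97/2639.57 − 1 = -0.0423.

-4.23%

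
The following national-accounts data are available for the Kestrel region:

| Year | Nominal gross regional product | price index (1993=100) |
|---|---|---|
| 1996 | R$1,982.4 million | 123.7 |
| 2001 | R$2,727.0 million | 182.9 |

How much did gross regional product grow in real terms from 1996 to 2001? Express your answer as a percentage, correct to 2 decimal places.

-6.96%

Real gross regional product 1996 = 1982.4 / 1.237 = 1602.59.
Real gross regional product 2001 = 2727.0 / 1.829 = 1490.98.
Real growth = 1490.98 / 1602.59 − 1 = -0.0696.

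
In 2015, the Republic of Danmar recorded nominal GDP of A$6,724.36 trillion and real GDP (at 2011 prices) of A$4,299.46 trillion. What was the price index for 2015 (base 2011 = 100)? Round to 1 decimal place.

156.4

price index = (Nominal / Real) × 100 = 6724.36 / 4299.46 × 100 = 156.40.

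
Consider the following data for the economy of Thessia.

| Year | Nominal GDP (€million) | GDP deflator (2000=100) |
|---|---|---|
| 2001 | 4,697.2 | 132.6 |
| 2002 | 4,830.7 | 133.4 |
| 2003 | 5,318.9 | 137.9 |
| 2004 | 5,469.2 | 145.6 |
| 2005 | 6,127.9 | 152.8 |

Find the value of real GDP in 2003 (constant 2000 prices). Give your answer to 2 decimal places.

Real GDP 2003 = 5318.9 / 1.379 = 3857.07.

€3,857.07 million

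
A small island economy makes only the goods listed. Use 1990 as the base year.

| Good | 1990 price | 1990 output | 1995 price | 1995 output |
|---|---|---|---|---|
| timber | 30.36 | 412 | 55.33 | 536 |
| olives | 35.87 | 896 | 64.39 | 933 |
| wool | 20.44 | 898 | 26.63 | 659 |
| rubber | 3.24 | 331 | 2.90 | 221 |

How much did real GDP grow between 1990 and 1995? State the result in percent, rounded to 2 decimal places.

-0.23%

Real GDP 1990 = Nominal GDP 1990 = 30.36·412 + 35.87·896 + 20.44·898 + 3.24·331 = 64075.40.
Real GDP 1995 (at 1990 prices) = 30.36·536 + 35.87·933 + 20.44·659 + 3.24·221 = 63925.67.
Real growth = 63925.67/64075.40 − 1 = -0.0023.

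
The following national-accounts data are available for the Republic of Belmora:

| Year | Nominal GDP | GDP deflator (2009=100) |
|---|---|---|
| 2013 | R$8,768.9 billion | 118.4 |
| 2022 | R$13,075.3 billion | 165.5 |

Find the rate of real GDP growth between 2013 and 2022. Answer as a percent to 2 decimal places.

Deflate each year: 2013 → 8768.9/1.184 = 7406.17; 2022 → 13075.3/1.655 = 7900.48.
So real GDP changed by 7900.48/7406.17 − 1 = 0.0667, i.e. 6.67%.

6.67%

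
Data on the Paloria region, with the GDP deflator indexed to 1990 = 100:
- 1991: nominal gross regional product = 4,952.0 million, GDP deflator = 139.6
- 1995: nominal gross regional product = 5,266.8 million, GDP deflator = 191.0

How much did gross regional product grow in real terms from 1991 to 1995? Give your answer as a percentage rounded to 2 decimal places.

-22.26%

Deflate each year: 1991 → 4952.0/1.396 = 3547.28; 1995 → 5266.8/1.910 = 2757.49.
So real gross regional product changed by 2757.49/3547.28 − 1 = -0.2226, i.e. -22.26%.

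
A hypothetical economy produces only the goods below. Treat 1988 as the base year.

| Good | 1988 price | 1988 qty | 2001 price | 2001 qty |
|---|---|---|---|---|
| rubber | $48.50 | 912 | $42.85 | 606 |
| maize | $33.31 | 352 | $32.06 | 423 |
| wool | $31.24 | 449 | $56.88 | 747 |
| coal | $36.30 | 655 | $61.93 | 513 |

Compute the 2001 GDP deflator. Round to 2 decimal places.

133.18

Nominal GDP 2001 = 42.85·606 + 32.06·423 + 56.88·747 + 61.93·513 = 113787.93.
Real GDP 2001 (at 1988 prices) = 48.50·606 + 33.31·423 + 31.24·747 + 36.30·513 = 85439.31.
Deflator = Nominal/Real × 100 = 113787.93/85439.31 × 100 = 133.180.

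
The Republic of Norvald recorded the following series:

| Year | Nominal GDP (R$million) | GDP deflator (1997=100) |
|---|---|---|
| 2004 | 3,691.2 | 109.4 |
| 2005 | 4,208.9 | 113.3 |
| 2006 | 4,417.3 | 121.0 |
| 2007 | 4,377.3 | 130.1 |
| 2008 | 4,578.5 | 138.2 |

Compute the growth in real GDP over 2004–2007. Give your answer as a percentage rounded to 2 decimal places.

Real GDP 2004 = 3691.2/1.094 = 3374.04.
Real GDP 2007 = 4377.3/1.301 = 3364.57.
Change = 3364.57/3374.04 − 1 = -0.0028.

-0.28%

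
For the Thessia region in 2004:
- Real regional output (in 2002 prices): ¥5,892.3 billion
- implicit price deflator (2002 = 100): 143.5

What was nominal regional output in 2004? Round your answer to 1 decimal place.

Nominal regional output = Real × (implicit price deflator/100) = 5892.3 × 1.435 = 8455.45.

¥8,455.5 billion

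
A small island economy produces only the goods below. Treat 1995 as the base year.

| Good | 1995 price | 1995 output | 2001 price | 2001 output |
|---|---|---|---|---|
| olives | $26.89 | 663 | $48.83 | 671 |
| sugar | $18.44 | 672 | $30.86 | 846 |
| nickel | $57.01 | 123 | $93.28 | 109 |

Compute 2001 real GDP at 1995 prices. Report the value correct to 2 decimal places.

$39857.52

Real GDP 2001 = Σ (p_1995 × q_2001) = 26.89·671 + 18.44·846 + 57.01·109 = 39857.52.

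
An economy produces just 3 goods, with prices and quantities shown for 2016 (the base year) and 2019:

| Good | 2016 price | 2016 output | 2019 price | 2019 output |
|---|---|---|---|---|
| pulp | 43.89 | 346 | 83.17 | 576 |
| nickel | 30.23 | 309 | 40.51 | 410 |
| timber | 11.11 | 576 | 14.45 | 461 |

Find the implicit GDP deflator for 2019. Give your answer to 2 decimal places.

Nominal GDP 2019 = 83.17·576 + 40.51·410 + 14.45·461 = 71176.47.
Real GDP 2019 (at 2016 prices) = 43.89·576 + 30.23·410 + 11.11·461 = 42796.65.
Deflator = Nominal/Real × 100 = 71176.47/42796.65 × 100 = 166.313.

166.31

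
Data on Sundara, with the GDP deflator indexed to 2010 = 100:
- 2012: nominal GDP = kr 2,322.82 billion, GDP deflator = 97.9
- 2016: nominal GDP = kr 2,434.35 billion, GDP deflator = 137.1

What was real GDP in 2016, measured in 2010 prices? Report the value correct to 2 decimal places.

kr 1,775.60 billion

Real GDP = Nominal / (GDP deflator/100) = 2434.35 / 1.371 = 1775.60.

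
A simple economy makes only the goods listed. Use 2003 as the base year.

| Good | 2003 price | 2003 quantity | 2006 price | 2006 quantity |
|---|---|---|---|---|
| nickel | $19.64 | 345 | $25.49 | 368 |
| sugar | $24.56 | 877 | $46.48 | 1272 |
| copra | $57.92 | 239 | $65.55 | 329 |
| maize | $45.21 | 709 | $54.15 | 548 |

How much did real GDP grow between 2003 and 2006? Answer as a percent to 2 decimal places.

Real GDP 2003 = Nominal GDP 2003 = 19.64·345 + 24.56·877 + 57.92·239 + 45.21·709 = 74211.69.
Real GDP 2006 (at 2003 prices) = 19.64·368 + 24.56·1272 + 57.92·329 + 45.21·548 = 82298.60.
Real growth = 82298.60/74211.69 − 1 = 0.1090.

10.90%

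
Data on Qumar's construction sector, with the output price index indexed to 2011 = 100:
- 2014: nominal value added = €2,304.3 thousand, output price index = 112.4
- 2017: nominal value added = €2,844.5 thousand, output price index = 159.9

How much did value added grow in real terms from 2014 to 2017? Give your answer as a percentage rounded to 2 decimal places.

Deflate each year: 2014 → 2304.3/1.124 = 2050.09; 2017 → 2844.5/1.599 = 1778.92.
So real value added changed by 1778.92/2050.09 − 1 = -0.1323, i.e. -13.23%.

-13.23%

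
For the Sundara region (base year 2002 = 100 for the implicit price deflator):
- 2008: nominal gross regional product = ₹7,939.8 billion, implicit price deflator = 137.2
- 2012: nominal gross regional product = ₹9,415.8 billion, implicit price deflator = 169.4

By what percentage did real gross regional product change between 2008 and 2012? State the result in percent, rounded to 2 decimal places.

-3.95%

Real gross regional product 2008 = 7939.8 / 1.372 = 5787.03.
Real gross regional product 2012 = 9415.8 / 1.694 = 5558.32.
Real growth = 5558.32 / 5787.03 − 1 = -0.0395.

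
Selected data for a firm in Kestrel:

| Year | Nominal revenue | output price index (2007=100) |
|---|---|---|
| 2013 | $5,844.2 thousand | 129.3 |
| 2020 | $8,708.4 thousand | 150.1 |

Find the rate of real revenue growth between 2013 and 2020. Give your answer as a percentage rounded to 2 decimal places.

28.36%

Real revenue 2013 = 5844.2 / 1.293 = 4519.88.
Real revenue 2020 = 8708.4 / 1.501 = 5801.73.
Real growth = 5801.73 / 4519.88 − 1 = 0.2836.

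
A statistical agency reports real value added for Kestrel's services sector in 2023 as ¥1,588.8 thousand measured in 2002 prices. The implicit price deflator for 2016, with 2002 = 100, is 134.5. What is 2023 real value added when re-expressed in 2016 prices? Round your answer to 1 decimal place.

¥2,136.9 thousand

Real value added in 2016 prices = Real value added in 2002 prices × (P_2016/P_2002) = 1588.8 × 1.345 = 2136.94.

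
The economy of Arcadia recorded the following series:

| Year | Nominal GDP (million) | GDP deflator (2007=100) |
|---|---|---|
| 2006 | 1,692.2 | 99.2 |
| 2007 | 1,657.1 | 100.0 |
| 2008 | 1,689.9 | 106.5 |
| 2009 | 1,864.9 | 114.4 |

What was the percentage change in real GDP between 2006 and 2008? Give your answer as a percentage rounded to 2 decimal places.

Real GDP 2006 = 1692.2/0.992 = 1705.85.
Real GDP 2008 = 1689.9/1.065 = 1586.76.
Change = 1586.76/1705.85 − 1 = -0.0698.

-6.98%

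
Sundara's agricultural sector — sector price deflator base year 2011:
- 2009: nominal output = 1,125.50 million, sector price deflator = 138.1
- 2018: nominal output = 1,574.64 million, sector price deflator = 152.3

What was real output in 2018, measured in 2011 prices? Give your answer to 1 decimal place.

Real output = Nominal / (sector price deflator/100) = 1574.64 / 1.523 = 1033.91.

1,033.9 million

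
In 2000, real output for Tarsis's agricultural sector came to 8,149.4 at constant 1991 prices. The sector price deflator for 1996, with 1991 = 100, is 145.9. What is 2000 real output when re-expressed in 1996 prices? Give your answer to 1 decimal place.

Real output in 1996 prices = Real output in 1991 prices × (P_1996/P_1991) = 8149.4 × 1.459 = 11889.97.

11,890.0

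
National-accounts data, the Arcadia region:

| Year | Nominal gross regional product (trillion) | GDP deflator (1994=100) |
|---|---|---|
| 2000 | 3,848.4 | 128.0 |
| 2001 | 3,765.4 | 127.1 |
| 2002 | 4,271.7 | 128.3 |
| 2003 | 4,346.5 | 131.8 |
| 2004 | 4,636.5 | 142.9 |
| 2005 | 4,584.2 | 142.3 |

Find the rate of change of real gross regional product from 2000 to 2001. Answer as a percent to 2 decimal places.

Real gross regional product 2000 = 3848.4/1.280 = 3006.56.
Real gross regional product 2001 = 3765.4/1.271 = 2962.55.
Change = 2962.55/3006.56 − 1 = -0.0146.

-1.46%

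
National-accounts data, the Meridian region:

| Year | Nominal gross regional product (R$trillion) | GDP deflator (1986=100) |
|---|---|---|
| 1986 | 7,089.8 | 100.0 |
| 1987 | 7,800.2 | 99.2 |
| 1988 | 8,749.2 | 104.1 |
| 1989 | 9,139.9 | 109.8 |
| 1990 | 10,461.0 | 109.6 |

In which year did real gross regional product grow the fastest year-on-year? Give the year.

1987: real = 7800.2/0.992 = 7863.10; growth vs 1986 (7089.80) = 10.91%.
1988: real = 8749.2/1.041 = 8404.61; growth vs 1987 (7863.10) = 6.89%.
1989: real = 9139.9/1.098 = 8324.13; growth vs 1988 (8404.61) = -0.96%.
1990: real = 10461.0/1.096 = 9544.71; growth vs 1989 (8324.13) = 14.66%.

1990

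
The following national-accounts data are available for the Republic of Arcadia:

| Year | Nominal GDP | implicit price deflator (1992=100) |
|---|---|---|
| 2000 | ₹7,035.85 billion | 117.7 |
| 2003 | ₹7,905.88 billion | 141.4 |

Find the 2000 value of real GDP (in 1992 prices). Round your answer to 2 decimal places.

Real GDP = Nominal / (implicit price deflator/100) = 7035.85 / 1.177 = 5977.78.

₹5,977.78 billion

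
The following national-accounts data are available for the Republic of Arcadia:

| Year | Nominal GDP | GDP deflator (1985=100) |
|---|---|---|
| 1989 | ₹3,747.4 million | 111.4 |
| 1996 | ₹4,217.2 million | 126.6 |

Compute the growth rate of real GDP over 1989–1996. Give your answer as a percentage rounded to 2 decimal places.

-0.97%

Real GDP 1989 = 3747.4 / 1.114 = 3363.91.
Real GDP 1996 = 4217.2 / 1.266 = 3331.12.
Real growth = 3331.12 / 3363.91 − 1 = -0.0097.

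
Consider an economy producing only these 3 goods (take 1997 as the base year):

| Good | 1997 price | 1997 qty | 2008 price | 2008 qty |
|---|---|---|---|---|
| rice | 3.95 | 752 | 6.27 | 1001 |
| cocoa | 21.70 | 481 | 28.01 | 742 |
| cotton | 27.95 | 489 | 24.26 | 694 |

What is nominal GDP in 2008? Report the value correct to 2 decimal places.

Nominal GDP 2008 = Σ (p_2008 × q_2008) = 6.27·1001 + 28.01·742 + 24.26·694 = 43896.13.

43896.13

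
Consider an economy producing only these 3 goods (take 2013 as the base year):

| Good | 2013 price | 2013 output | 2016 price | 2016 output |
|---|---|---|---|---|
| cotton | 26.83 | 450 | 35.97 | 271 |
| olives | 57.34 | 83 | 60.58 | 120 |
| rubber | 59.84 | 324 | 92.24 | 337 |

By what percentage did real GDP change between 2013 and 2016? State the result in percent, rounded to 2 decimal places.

Real GDP 2013 = Nominal GDP 2013 = 26.83·450 + 57.34·83 + 59.84·324 = 36220.88.
Real GDP 2016 (at 2013 prices) = 26.83·271 + 57.34·120 + 59.84·337 = 34317.81.
Real growth = 34317.81/36220.88 − 1 = -0.0525.

-5.25%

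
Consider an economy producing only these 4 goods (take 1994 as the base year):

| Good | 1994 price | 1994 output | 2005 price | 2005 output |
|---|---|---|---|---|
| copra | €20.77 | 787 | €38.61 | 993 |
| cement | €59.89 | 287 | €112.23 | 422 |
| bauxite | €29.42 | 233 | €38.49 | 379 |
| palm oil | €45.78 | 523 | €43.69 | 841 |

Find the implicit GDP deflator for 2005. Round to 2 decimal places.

Nominal GDP 2005 = 38.61·993 + 112.23·422 + 38.49·379 + 43.69·841 = 137031.79.
Real GDP 2005 (at 1994 prices) = 20.77·993 + 59.89·422 + 29.42·379 + 45.78·841 = 95549.35.
Deflator = Nominal/Real × 100 = 137031.79/95549.35 × 100 = 143.415.

143.41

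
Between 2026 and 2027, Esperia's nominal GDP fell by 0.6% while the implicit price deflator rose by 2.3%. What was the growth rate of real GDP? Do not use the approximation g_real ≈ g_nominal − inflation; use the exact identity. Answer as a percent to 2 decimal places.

-2.83%

(1 + g_nom) = (1 + g_real)(1 + π), so g_real = 0.9940 / 1.0230 − 1 = -0.02835.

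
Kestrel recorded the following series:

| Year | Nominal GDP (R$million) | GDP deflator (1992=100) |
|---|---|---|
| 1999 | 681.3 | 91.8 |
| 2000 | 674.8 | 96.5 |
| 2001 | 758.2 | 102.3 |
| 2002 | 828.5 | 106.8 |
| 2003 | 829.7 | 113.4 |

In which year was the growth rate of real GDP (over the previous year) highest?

2000: real = 674.8/0.965 = 699.27; growth vs 1999 (742.16) = -5.78%.
2001: real = 758.2/1.023 = 741.15; growth vs 2000 (699.27) = 5.99%.
2002: real = 828.5/1.068 = 775.75; growth vs 2001 (741.15) = 4.67%.
2003: real = 829.7/1.134 = 731.66; growth vs 2002 (775.75) = -5.68%.

2001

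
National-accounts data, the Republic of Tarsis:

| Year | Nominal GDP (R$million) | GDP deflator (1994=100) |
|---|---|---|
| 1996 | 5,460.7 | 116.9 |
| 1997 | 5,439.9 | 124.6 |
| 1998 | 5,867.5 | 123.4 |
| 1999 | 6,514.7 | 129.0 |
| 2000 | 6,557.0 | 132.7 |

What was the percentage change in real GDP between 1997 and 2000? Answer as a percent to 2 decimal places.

Real GDP 1997 = 5439.9/1.246 = 4365.89.
Real GDP 2000 = 6557.0/1.327 = 4941.22.
Change = 4941.22/4365.89 − 1 = 0.1318.

13.18%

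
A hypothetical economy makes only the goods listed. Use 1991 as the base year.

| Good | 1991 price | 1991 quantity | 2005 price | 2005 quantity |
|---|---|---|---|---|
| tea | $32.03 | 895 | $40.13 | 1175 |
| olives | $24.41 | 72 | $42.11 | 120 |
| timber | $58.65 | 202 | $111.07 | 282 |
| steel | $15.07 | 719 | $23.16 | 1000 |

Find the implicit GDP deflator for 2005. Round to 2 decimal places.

147.82

Nominal GDP 2005 = 40.13·1175 + 42.11·120 + 111.07·282 + 23.16·1000 = 106687.69.
Real GDP 2005 (at 1991 prices) = 32.03·1175 + 24.41·120 + 58.65·282 + 15.07·1000 = 72173.75.
Deflator = Nominal/Real × 100 = 106687.69/72173.75 × 100 = 147.821.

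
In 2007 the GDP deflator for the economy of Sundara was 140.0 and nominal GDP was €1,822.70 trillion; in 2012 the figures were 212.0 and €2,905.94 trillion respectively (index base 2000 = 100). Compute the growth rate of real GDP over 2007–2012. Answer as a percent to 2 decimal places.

5.28%

Real GDP 2007 = 1822.70 / 1.400 = 1301.93.
Real GDP 2012 = 2905.94 / 2.120 = 1370.73.
Real growth = 1370.73 / 1301.93 − 1 = 0.0528.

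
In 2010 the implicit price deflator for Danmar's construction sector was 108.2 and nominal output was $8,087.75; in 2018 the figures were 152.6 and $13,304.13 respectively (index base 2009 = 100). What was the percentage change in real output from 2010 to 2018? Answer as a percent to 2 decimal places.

16.64%

Deflate each year: 2010 → 8087.75/1.082 = 7474.82; 2018 → 13304.13/1.526 = 8718.30.
So real output changed by 8718.30/7474.82 − 1 = 0.1664, i.e. 16.64%.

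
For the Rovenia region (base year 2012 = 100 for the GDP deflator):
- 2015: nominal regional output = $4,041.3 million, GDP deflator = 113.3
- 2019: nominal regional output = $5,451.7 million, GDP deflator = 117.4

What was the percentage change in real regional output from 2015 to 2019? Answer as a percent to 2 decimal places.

30.19%

Real regional output 2015 = 4041.3 / 1.133 = 3566.90.
Real regional output 2019 = 5451.7 / 1.174 = 4643.70.
Real growth = 4643.70 / 3566.90 − 1 = 0.3019.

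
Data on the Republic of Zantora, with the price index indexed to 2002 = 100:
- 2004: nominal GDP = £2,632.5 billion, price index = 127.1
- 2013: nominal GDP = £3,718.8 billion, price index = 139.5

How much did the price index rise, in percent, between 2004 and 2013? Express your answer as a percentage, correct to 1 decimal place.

Price-level change = 139.5 / 127.1 − 1 = 0.0976.

9.8%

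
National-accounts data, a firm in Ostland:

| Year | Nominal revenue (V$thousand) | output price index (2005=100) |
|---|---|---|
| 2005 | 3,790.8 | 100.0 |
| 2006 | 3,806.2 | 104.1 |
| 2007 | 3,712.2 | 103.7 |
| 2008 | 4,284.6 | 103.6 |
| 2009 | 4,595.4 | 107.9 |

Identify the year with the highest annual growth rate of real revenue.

2008

2006: real = 3806.2/1.041 = 3656.29; growth vs 2005 (3790.80) = -3.55%.
2007: real = 3712.2/1.037 = 3579.75; growth vs 2006 (3656.29) = -2.09%.
2008: real = 4284.6/1.036 = 4135.71; growth vs 2007 (3579.75) = 15.53%.
2009: real = 4595.4/1.079 = 4258.94; growth vs 2008 (4135.71) = 2.98%.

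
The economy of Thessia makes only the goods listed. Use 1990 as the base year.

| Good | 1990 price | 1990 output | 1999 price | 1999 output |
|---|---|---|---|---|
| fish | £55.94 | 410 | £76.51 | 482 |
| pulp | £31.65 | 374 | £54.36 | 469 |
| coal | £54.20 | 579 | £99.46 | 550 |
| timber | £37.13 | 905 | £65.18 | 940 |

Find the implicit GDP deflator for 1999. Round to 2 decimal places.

167.43

Nominal GDP 1999 = 76.51·482 + 54.36·469 + 99.46·550 + 65.18·940 = 178344.86.
Real GDP 1999 (at 1990 prices) = 55.94·482 + 31.65·469 + 54.20·550 + 37.13·940 = 106519.13.
Deflator = Nominal/Real × 100 = 178344.86/106519.13 × 100 = 167.430.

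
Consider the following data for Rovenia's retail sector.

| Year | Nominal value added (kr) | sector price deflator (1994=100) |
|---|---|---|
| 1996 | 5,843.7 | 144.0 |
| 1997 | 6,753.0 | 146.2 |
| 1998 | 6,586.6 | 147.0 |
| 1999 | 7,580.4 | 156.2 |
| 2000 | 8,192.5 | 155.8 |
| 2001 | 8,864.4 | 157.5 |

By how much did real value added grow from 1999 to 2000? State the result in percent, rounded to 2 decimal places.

Real value added 1999 = 7580.4/1.562 = 4853.01.
Real value added 2000 = 8192.5/1.558 = 5258.34.
Change = 5258.34/4853.01 − 1 = 0.0835.

8.35%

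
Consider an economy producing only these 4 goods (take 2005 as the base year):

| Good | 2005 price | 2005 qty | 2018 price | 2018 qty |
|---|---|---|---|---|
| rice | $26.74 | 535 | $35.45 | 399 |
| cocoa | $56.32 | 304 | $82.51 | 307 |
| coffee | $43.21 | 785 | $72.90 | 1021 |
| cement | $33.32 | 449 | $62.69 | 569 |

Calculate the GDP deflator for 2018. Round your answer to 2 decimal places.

164.30

Nominal GDP 2018 = 35.45·399 + 82.51·307 + 72.90·1021 + 62.69·569 = 149576.63.
Real GDP 2018 (at 2005 prices) = 26.74·399 + 56.32·307 + 43.21·1021 + 33.32·569 = 91035.99.
Deflator = Nominal/Real × 100 = 149576.63/91035.99 × 100 = 164.305.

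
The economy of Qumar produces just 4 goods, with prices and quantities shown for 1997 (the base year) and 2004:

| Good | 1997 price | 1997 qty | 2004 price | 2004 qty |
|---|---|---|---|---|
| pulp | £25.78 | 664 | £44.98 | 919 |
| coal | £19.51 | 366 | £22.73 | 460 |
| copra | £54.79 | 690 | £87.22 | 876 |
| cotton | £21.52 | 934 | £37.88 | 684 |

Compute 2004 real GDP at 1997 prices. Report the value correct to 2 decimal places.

£95382.14

Real GDP 2004 = Σ (p_1997 × q_2004) = 25.78·919 + 19.51·460 + 54.79·876 + 21.52·684 = 95382.14.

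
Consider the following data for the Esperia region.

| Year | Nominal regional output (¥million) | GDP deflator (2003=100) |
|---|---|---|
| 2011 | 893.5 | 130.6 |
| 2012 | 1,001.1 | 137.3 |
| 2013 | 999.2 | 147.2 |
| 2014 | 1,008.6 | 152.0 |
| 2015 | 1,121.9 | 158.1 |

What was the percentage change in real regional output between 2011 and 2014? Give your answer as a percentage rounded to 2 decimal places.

Real regional output 2011 = 893.5/1.306 = 684.15.
Real regional output 2014 = 1008.6/1.520 = 663.55.
Change = 663.55/684.15 − 1 = -0.0301.

-3.01%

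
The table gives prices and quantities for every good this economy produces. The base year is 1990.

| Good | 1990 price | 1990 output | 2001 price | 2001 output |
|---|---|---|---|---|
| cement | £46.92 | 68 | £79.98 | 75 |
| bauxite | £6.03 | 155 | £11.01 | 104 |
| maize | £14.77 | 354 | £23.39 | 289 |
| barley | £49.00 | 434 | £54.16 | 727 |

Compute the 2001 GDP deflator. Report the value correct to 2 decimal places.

120.98

Nominal GDP 2001 = 79.98·75 + 11.01·104 + 23.39·289 + 54.16·727 = 53277.57.
Real GDP 2001 (at 1990 prices) = 46.92·75 + 6.03·104 + 14.77·289 + 49.00·727 = 44037.65.
Deflator = Nominal/Real × 100 = 53277.57/44037.65 × 100 = 120.982.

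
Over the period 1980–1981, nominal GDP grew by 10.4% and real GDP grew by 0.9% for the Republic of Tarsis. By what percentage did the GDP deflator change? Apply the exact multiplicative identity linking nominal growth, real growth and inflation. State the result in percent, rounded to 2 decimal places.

(1 + g_nom) = (1 + g_real)(1 + π), so π = 1.1040 / 1.0090 − 1 = 0.09415.

9.42%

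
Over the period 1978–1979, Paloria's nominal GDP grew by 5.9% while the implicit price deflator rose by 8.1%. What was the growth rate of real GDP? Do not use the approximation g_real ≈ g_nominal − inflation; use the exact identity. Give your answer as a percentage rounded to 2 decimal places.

(1 + g_nom) = (1 + g_real)(1 + π), so g_real = 1.0590 / 1.0810 − 1 = -0.02035.

-2.04%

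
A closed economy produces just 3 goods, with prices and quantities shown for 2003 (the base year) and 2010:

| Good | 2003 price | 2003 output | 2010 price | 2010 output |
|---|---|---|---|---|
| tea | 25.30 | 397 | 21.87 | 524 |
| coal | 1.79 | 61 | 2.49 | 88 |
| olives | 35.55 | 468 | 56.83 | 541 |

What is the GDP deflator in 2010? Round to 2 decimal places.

Nominal GDP 2010 = 21.87·524 + 2.49·88 + 56.83·541 = 42424.03.
Real GDP 2010 (at 2003 prices) = 25.30·524 + 1.79·88 + 35.55·541 = 32647.27.
Deflator = Nominal/Real × 100 = 42424.03/32647.27 × 100 = 129.947.

129.95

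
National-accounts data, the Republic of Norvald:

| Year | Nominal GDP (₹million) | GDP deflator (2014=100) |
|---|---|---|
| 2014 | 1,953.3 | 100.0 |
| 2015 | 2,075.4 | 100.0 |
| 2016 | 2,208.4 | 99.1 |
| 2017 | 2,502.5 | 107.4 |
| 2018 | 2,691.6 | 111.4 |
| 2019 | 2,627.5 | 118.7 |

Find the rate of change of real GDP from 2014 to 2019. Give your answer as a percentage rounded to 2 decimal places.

Real GDP 2014 = 1953.3/1.000 = 1953.30.
Real GDP 2019 = 2627.5/1.187 = 2213.56.
Change = 2213.56/1953.30 − 1 = 0.1332.

13.32%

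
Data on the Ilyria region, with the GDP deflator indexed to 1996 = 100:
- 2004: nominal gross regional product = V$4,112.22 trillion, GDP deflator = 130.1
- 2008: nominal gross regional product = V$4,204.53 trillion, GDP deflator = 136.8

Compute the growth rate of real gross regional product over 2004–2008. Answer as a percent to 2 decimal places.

-2.76%

Real gross regional product 2004 = 4112.22 / 1.301 = 3160.81.
Real gross regional product 2008 = 4204.53 / 1.368 = 3073.49.
Real growth = 3073.49 / 3160.81 − 1 = -0.0276.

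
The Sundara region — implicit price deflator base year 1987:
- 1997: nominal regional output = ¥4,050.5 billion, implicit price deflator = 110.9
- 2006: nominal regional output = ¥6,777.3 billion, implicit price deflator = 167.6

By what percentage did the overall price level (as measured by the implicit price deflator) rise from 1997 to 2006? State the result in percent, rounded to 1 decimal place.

51.1%

Price-level change = 167.6 / 110.9 − 1 = 0.5113.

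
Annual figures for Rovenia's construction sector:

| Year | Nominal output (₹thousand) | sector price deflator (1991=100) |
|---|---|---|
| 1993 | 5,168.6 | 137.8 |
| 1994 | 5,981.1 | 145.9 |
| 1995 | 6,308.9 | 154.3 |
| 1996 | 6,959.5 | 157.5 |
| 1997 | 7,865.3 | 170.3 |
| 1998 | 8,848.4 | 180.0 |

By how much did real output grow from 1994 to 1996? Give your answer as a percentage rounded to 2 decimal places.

7.79%

Real output 1994 = 5981.1/1.459 = 4099.45.
Real output 1996 = 6959.5/1.575 = 4418.73.
Change = 4418.73/4099.45 − 1 = 0.0779.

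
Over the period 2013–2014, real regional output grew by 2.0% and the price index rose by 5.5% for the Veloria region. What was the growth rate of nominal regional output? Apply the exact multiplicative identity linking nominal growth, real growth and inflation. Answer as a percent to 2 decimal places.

(1 + g_nom) = (1 + g_real)(1 + π) = 1.0200 × 1.0550 = 1.07610.

7.61%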